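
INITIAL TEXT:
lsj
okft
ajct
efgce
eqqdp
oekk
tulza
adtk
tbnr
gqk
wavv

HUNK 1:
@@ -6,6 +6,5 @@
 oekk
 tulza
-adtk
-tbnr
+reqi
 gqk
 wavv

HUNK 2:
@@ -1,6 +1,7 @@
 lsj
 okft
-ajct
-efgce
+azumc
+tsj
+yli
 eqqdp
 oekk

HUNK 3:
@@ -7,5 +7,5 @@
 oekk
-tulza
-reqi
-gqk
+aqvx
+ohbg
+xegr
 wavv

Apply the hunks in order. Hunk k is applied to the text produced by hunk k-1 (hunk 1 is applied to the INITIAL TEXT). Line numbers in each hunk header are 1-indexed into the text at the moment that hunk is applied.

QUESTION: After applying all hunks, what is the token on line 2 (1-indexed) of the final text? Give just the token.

Answer: okft

Derivation:
Hunk 1: at line 6 remove [adtk,tbnr] add [reqi] -> 10 lines: lsj okft ajct efgce eqqdp oekk tulza reqi gqk wavv
Hunk 2: at line 1 remove [ajct,efgce] add [azumc,tsj,yli] -> 11 lines: lsj okft azumc tsj yli eqqdp oekk tulza reqi gqk wavv
Hunk 3: at line 7 remove [tulza,reqi,gqk] add [aqvx,ohbg,xegr] -> 11 lines: lsj okft azumc tsj yli eqqdp oekk aqvx ohbg xegr wavv
Final line 2: okft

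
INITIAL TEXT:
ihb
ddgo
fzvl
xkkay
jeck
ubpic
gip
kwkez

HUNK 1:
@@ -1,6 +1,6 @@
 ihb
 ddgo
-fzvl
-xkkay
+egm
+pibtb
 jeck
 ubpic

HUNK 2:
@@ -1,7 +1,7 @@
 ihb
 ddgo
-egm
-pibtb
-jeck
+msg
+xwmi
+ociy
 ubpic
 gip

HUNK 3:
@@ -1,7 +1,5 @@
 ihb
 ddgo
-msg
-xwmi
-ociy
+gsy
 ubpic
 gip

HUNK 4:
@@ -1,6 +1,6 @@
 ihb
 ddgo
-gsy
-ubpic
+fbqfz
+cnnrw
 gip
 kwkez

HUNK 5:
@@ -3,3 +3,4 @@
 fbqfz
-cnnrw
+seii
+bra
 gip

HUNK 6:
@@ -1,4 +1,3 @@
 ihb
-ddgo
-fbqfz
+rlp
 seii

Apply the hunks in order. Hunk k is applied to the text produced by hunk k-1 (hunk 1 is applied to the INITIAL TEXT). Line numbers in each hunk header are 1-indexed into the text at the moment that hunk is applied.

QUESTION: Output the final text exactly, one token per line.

Answer: ihb
rlp
seii
bra
gip
kwkez

Derivation:
Hunk 1: at line 1 remove [fzvl,xkkay] add [egm,pibtb] -> 8 lines: ihb ddgo egm pibtb jeck ubpic gip kwkez
Hunk 2: at line 1 remove [egm,pibtb,jeck] add [msg,xwmi,ociy] -> 8 lines: ihb ddgo msg xwmi ociy ubpic gip kwkez
Hunk 3: at line 1 remove [msg,xwmi,ociy] add [gsy] -> 6 lines: ihb ddgo gsy ubpic gip kwkez
Hunk 4: at line 1 remove [gsy,ubpic] add [fbqfz,cnnrw] -> 6 lines: ihb ddgo fbqfz cnnrw gip kwkez
Hunk 5: at line 3 remove [cnnrw] add [seii,bra] -> 7 lines: ihb ddgo fbqfz seii bra gip kwkez
Hunk 6: at line 1 remove [ddgo,fbqfz] add [rlp] -> 6 lines: ihb rlp seii bra gip kwkez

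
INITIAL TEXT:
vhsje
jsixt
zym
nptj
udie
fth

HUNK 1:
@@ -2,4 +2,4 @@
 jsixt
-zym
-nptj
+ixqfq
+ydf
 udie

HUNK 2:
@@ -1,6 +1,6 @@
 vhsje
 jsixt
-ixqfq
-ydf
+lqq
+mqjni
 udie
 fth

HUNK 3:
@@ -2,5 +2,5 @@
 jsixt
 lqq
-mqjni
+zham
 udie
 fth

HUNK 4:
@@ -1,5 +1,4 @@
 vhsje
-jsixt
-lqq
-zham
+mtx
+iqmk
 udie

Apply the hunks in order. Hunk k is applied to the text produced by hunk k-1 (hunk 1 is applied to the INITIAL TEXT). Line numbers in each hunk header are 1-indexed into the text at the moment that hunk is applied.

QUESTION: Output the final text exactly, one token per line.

Answer: vhsje
mtx
iqmk
udie
fth

Derivation:
Hunk 1: at line 2 remove [zym,nptj] add [ixqfq,ydf] -> 6 lines: vhsje jsixt ixqfq ydf udie fth
Hunk 2: at line 1 remove [ixqfq,ydf] add [lqq,mqjni] -> 6 lines: vhsje jsixt lqq mqjni udie fth
Hunk 3: at line 2 remove [mqjni] add [zham] -> 6 lines: vhsje jsixt lqq zham udie fth
Hunk 4: at line 1 remove [jsixt,lqq,zham] add [mtx,iqmk] -> 5 lines: vhsje mtx iqmk udie fth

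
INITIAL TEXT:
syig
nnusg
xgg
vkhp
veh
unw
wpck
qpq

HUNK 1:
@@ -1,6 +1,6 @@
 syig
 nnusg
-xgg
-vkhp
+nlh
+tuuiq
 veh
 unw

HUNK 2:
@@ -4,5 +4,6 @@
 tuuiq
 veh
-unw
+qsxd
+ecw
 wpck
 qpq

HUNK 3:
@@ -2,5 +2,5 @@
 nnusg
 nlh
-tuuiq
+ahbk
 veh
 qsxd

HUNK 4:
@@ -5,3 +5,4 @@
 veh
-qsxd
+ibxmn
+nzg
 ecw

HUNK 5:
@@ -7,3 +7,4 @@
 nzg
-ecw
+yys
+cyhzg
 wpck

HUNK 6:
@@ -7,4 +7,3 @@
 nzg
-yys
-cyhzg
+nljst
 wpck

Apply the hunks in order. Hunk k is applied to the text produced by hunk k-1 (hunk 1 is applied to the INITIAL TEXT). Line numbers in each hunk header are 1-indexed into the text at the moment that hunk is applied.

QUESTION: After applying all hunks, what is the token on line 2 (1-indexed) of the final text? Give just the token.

Answer: nnusg

Derivation:
Hunk 1: at line 1 remove [xgg,vkhp] add [nlh,tuuiq] -> 8 lines: syig nnusg nlh tuuiq veh unw wpck qpq
Hunk 2: at line 4 remove [unw] add [qsxd,ecw] -> 9 lines: syig nnusg nlh tuuiq veh qsxd ecw wpck qpq
Hunk 3: at line 2 remove [tuuiq] add [ahbk] -> 9 lines: syig nnusg nlh ahbk veh qsxd ecw wpck qpq
Hunk 4: at line 5 remove [qsxd] add [ibxmn,nzg] -> 10 lines: syig nnusg nlh ahbk veh ibxmn nzg ecw wpck qpq
Hunk 5: at line 7 remove [ecw] add [yys,cyhzg] -> 11 lines: syig nnusg nlh ahbk veh ibxmn nzg yys cyhzg wpck qpq
Hunk 6: at line 7 remove [yys,cyhzg] add [nljst] -> 10 lines: syig nnusg nlh ahbk veh ibxmn nzg nljst wpck qpq
Final line 2: nnusg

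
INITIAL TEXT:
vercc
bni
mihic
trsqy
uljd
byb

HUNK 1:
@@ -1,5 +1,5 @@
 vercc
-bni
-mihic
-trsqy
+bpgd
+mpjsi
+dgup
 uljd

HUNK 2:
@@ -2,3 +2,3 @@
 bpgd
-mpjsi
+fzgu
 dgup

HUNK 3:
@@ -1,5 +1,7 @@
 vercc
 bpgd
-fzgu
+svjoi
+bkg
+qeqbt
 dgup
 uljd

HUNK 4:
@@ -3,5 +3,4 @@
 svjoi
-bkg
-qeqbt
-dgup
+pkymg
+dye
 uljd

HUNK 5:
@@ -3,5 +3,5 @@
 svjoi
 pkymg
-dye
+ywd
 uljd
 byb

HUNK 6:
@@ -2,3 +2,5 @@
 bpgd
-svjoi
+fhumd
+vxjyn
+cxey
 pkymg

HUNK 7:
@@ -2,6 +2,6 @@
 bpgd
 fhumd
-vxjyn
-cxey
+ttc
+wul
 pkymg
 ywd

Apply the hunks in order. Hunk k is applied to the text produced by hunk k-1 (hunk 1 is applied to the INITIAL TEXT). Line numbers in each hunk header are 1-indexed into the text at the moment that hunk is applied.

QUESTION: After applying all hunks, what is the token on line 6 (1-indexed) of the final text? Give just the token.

Hunk 1: at line 1 remove [bni,mihic,trsqy] add [bpgd,mpjsi,dgup] -> 6 lines: vercc bpgd mpjsi dgup uljd byb
Hunk 2: at line 2 remove [mpjsi] add [fzgu] -> 6 lines: vercc bpgd fzgu dgup uljd byb
Hunk 3: at line 1 remove [fzgu] add [svjoi,bkg,qeqbt] -> 8 lines: vercc bpgd svjoi bkg qeqbt dgup uljd byb
Hunk 4: at line 3 remove [bkg,qeqbt,dgup] add [pkymg,dye] -> 7 lines: vercc bpgd svjoi pkymg dye uljd byb
Hunk 5: at line 3 remove [dye] add [ywd] -> 7 lines: vercc bpgd svjoi pkymg ywd uljd byb
Hunk 6: at line 2 remove [svjoi] add [fhumd,vxjyn,cxey] -> 9 lines: vercc bpgd fhumd vxjyn cxey pkymg ywd uljd byb
Hunk 7: at line 2 remove [vxjyn,cxey] add [ttc,wul] -> 9 lines: vercc bpgd fhumd ttc wul pkymg ywd uljd byb
Final line 6: pkymg

Answer: pkymg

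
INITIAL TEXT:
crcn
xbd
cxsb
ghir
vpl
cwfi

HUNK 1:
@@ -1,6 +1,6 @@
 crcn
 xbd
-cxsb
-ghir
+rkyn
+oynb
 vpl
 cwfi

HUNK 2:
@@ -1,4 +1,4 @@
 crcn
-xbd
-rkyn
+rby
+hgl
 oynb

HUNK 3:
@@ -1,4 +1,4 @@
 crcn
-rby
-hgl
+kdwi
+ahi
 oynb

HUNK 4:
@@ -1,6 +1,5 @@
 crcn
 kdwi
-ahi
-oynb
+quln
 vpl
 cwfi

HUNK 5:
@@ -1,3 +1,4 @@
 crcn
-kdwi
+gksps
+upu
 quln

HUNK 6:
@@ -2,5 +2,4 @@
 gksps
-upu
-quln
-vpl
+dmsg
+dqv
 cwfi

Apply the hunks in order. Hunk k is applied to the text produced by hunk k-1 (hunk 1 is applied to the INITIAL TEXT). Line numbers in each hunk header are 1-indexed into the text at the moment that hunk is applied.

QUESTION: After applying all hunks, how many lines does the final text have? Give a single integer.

Answer: 5

Derivation:
Hunk 1: at line 1 remove [cxsb,ghir] add [rkyn,oynb] -> 6 lines: crcn xbd rkyn oynb vpl cwfi
Hunk 2: at line 1 remove [xbd,rkyn] add [rby,hgl] -> 6 lines: crcn rby hgl oynb vpl cwfi
Hunk 3: at line 1 remove [rby,hgl] add [kdwi,ahi] -> 6 lines: crcn kdwi ahi oynb vpl cwfi
Hunk 4: at line 1 remove [ahi,oynb] add [quln] -> 5 lines: crcn kdwi quln vpl cwfi
Hunk 5: at line 1 remove [kdwi] add [gksps,upu] -> 6 lines: crcn gksps upu quln vpl cwfi
Hunk 6: at line 2 remove [upu,quln,vpl] add [dmsg,dqv] -> 5 lines: crcn gksps dmsg dqv cwfi
Final line count: 5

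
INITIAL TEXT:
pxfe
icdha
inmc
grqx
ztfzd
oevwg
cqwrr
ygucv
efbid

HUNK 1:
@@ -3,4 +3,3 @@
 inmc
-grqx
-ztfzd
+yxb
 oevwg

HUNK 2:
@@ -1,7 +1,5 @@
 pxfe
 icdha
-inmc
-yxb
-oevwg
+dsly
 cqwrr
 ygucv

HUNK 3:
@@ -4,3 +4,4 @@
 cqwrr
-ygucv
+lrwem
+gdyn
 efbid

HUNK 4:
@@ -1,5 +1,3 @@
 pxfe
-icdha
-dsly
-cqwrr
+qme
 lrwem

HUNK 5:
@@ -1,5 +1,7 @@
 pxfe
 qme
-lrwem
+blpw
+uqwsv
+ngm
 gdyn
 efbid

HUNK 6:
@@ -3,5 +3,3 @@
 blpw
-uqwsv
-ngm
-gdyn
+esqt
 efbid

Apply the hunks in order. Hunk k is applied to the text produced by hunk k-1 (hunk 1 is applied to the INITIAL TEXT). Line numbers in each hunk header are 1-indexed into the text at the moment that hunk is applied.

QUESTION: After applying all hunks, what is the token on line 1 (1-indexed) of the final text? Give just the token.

Answer: pxfe

Derivation:
Hunk 1: at line 3 remove [grqx,ztfzd] add [yxb] -> 8 lines: pxfe icdha inmc yxb oevwg cqwrr ygucv efbid
Hunk 2: at line 1 remove [inmc,yxb,oevwg] add [dsly] -> 6 lines: pxfe icdha dsly cqwrr ygucv efbid
Hunk 3: at line 4 remove [ygucv] add [lrwem,gdyn] -> 7 lines: pxfe icdha dsly cqwrr lrwem gdyn efbid
Hunk 4: at line 1 remove [icdha,dsly,cqwrr] add [qme] -> 5 lines: pxfe qme lrwem gdyn efbid
Hunk 5: at line 1 remove [lrwem] add [blpw,uqwsv,ngm] -> 7 lines: pxfe qme blpw uqwsv ngm gdyn efbid
Hunk 6: at line 3 remove [uqwsv,ngm,gdyn] add [esqt] -> 5 lines: pxfe qme blpw esqt efbid
Final line 1: pxfe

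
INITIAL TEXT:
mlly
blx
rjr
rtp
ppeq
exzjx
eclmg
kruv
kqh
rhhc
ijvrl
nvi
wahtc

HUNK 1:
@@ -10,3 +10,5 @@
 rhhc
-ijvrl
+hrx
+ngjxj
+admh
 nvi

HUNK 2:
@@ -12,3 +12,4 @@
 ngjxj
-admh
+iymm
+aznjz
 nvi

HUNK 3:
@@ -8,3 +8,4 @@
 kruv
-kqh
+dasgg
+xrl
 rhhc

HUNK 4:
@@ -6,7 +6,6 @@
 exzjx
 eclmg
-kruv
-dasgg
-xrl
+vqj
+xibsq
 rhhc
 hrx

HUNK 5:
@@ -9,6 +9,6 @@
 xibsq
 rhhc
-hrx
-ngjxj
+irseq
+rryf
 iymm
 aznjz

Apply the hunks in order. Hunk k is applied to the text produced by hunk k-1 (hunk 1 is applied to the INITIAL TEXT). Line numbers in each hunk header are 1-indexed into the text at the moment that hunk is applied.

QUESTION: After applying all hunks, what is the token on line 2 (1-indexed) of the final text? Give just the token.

Answer: blx

Derivation:
Hunk 1: at line 10 remove [ijvrl] add [hrx,ngjxj,admh] -> 15 lines: mlly blx rjr rtp ppeq exzjx eclmg kruv kqh rhhc hrx ngjxj admh nvi wahtc
Hunk 2: at line 12 remove [admh] add [iymm,aznjz] -> 16 lines: mlly blx rjr rtp ppeq exzjx eclmg kruv kqh rhhc hrx ngjxj iymm aznjz nvi wahtc
Hunk 3: at line 8 remove [kqh] add [dasgg,xrl] -> 17 lines: mlly blx rjr rtp ppeq exzjx eclmg kruv dasgg xrl rhhc hrx ngjxj iymm aznjz nvi wahtc
Hunk 4: at line 6 remove [kruv,dasgg,xrl] add [vqj,xibsq] -> 16 lines: mlly blx rjr rtp ppeq exzjx eclmg vqj xibsq rhhc hrx ngjxj iymm aznjz nvi wahtc
Hunk 5: at line 9 remove [hrx,ngjxj] add [irseq,rryf] -> 16 lines: mlly blx rjr rtp ppeq exzjx eclmg vqj xibsq rhhc irseq rryf iymm aznjz nvi wahtc
Final line 2: blx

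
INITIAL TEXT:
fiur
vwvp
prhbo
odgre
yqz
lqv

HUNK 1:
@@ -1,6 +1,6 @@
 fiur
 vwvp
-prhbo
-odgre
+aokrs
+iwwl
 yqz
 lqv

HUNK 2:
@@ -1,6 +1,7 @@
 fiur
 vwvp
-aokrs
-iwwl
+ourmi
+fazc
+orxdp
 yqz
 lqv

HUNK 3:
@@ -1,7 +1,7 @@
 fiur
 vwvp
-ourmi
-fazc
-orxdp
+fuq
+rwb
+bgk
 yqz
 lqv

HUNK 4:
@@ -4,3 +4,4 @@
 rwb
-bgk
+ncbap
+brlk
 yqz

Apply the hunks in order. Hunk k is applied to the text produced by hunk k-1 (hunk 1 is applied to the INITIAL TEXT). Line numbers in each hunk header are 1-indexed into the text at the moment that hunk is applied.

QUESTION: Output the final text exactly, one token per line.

Answer: fiur
vwvp
fuq
rwb
ncbap
brlk
yqz
lqv

Derivation:
Hunk 1: at line 1 remove [prhbo,odgre] add [aokrs,iwwl] -> 6 lines: fiur vwvp aokrs iwwl yqz lqv
Hunk 2: at line 1 remove [aokrs,iwwl] add [ourmi,fazc,orxdp] -> 7 lines: fiur vwvp ourmi fazc orxdp yqz lqv
Hunk 3: at line 1 remove [ourmi,fazc,orxdp] add [fuq,rwb,bgk] -> 7 lines: fiur vwvp fuq rwb bgk yqz lqv
Hunk 4: at line 4 remove [bgk] add [ncbap,brlk] -> 8 lines: fiur vwvp fuq rwb ncbap brlk yqz lqv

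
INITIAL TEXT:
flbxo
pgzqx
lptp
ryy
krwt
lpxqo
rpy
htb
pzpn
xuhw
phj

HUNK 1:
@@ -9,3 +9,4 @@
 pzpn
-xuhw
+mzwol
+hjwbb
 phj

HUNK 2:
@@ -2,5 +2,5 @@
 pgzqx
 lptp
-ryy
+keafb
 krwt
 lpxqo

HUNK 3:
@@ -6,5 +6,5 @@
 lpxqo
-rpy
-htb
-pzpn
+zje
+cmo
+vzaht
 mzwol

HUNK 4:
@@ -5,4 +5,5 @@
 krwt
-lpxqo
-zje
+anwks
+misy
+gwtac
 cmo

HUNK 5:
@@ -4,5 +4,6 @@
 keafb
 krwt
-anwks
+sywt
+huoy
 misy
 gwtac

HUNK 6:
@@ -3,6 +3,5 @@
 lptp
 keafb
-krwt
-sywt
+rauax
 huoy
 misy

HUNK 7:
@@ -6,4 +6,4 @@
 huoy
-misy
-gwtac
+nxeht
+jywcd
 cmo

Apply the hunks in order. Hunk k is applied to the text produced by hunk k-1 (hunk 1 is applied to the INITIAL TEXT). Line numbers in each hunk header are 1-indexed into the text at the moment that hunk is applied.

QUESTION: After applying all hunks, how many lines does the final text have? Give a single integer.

Hunk 1: at line 9 remove [xuhw] add [mzwol,hjwbb] -> 12 lines: flbxo pgzqx lptp ryy krwt lpxqo rpy htb pzpn mzwol hjwbb phj
Hunk 2: at line 2 remove [ryy] add [keafb] -> 12 lines: flbxo pgzqx lptp keafb krwt lpxqo rpy htb pzpn mzwol hjwbb phj
Hunk 3: at line 6 remove [rpy,htb,pzpn] add [zje,cmo,vzaht] -> 12 lines: flbxo pgzqx lptp keafb krwt lpxqo zje cmo vzaht mzwol hjwbb phj
Hunk 4: at line 5 remove [lpxqo,zje] add [anwks,misy,gwtac] -> 13 lines: flbxo pgzqx lptp keafb krwt anwks misy gwtac cmo vzaht mzwol hjwbb phj
Hunk 5: at line 4 remove [anwks] add [sywt,huoy] -> 14 lines: flbxo pgzqx lptp keafb krwt sywt huoy misy gwtac cmo vzaht mzwol hjwbb phj
Hunk 6: at line 3 remove [krwt,sywt] add [rauax] -> 13 lines: flbxo pgzqx lptp keafb rauax huoy misy gwtac cmo vzaht mzwol hjwbb phj
Hunk 7: at line 6 remove [misy,gwtac] add [nxeht,jywcd] -> 13 lines: flbxo pgzqx lptp keafb rauax huoy nxeht jywcd cmo vzaht mzwol hjwbb phj
Final line count: 13

Answer: 13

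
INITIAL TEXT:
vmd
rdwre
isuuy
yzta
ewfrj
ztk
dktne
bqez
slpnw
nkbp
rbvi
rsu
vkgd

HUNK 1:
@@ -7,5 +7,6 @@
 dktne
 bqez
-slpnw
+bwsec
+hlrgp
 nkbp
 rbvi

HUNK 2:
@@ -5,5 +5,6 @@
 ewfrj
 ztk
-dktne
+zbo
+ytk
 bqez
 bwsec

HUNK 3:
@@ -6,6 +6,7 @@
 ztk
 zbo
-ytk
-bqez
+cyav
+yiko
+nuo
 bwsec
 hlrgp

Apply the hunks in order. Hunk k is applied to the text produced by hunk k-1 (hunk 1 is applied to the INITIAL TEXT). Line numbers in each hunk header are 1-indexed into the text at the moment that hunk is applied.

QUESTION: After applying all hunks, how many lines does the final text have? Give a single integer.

Hunk 1: at line 7 remove [slpnw] add [bwsec,hlrgp] -> 14 lines: vmd rdwre isuuy yzta ewfrj ztk dktne bqez bwsec hlrgp nkbp rbvi rsu vkgd
Hunk 2: at line 5 remove [dktne] add [zbo,ytk] -> 15 lines: vmd rdwre isuuy yzta ewfrj ztk zbo ytk bqez bwsec hlrgp nkbp rbvi rsu vkgd
Hunk 3: at line 6 remove [ytk,bqez] add [cyav,yiko,nuo] -> 16 lines: vmd rdwre isuuy yzta ewfrj ztk zbo cyav yiko nuo bwsec hlrgp nkbp rbvi rsu vkgd
Final line count: 16

Answer: 16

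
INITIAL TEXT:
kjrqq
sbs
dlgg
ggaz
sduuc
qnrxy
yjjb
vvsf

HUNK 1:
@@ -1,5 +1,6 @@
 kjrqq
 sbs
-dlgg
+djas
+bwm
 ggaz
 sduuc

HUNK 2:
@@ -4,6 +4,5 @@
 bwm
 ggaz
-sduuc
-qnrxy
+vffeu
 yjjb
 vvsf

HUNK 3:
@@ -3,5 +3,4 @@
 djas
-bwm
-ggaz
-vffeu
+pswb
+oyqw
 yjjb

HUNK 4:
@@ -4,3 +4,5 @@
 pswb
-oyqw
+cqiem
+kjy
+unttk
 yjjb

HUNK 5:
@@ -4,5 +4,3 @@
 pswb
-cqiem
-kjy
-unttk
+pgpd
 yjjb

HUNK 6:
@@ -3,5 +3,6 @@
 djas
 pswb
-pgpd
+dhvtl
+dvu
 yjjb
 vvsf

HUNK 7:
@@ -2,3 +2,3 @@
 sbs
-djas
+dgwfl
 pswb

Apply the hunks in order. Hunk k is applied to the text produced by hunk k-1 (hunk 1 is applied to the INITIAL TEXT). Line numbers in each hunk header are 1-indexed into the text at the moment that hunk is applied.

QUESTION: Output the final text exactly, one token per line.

Answer: kjrqq
sbs
dgwfl
pswb
dhvtl
dvu
yjjb
vvsf

Derivation:
Hunk 1: at line 1 remove [dlgg] add [djas,bwm] -> 9 lines: kjrqq sbs djas bwm ggaz sduuc qnrxy yjjb vvsf
Hunk 2: at line 4 remove [sduuc,qnrxy] add [vffeu] -> 8 lines: kjrqq sbs djas bwm ggaz vffeu yjjb vvsf
Hunk 3: at line 3 remove [bwm,ggaz,vffeu] add [pswb,oyqw] -> 7 lines: kjrqq sbs djas pswb oyqw yjjb vvsf
Hunk 4: at line 4 remove [oyqw] add [cqiem,kjy,unttk] -> 9 lines: kjrqq sbs djas pswb cqiem kjy unttk yjjb vvsf
Hunk 5: at line 4 remove [cqiem,kjy,unttk] add [pgpd] -> 7 lines: kjrqq sbs djas pswb pgpd yjjb vvsf
Hunk 6: at line 3 remove [pgpd] add [dhvtl,dvu] -> 8 lines: kjrqq sbs djas pswb dhvtl dvu yjjb vvsf
Hunk 7: at line 2 remove [djas] add [dgwfl] -> 8 lines: kjrqq sbs dgwfl pswb dhvtl dvu yjjb vvsf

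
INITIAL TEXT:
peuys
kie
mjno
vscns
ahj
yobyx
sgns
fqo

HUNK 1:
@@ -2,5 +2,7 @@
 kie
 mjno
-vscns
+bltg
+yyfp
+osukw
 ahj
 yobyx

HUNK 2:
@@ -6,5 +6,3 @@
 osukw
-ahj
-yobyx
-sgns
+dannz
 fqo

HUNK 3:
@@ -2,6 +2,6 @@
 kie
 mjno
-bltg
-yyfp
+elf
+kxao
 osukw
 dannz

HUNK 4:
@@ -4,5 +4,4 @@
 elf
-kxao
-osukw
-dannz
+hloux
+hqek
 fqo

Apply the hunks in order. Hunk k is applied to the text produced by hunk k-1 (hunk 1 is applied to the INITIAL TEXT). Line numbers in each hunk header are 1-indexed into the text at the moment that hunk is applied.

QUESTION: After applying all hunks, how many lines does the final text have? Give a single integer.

Hunk 1: at line 2 remove [vscns] add [bltg,yyfp,osukw] -> 10 lines: peuys kie mjno bltg yyfp osukw ahj yobyx sgns fqo
Hunk 2: at line 6 remove [ahj,yobyx,sgns] add [dannz] -> 8 lines: peuys kie mjno bltg yyfp osukw dannz fqo
Hunk 3: at line 2 remove [bltg,yyfp] add [elf,kxao] -> 8 lines: peuys kie mjno elf kxao osukw dannz fqo
Hunk 4: at line 4 remove [kxao,osukw,dannz] add [hloux,hqek] -> 7 lines: peuys kie mjno elf hloux hqek fqo
Final line count: 7

Answer: 7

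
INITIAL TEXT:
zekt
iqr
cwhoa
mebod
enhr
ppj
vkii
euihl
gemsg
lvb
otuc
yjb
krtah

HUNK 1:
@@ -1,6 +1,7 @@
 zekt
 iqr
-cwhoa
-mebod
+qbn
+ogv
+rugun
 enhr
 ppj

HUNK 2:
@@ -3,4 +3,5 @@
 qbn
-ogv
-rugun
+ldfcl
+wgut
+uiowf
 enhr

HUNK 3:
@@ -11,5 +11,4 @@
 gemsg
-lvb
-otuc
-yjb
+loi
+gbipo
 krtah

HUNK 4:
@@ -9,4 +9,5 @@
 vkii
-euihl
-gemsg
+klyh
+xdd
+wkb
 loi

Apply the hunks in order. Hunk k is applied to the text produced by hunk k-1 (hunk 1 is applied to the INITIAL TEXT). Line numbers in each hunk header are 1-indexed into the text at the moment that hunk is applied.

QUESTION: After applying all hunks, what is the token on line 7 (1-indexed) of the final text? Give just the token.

Hunk 1: at line 1 remove [cwhoa,mebod] add [qbn,ogv,rugun] -> 14 lines: zekt iqr qbn ogv rugun enhr ppj vkii euihl gemsg lvb otuc yjb krtah
Hunk 2: at line 3 remove [ogv,rugun] add [ldfcl,wgut,uiowf] -> 15 lines: zekt iqr qbn ldfcl wgut uiowf enhr ppj vkii euihl gemsg lvb otuc yjb krtah
Hunk 3: at line 11 remove [lvb,otuc,yjb] add [loi,gbipo] -> 14 lines: zekt iqr qbn ldfcl wgut uiowf enhr ppj vkii euihl gemsg loi gbipo krtah
Hunk 4: at line 9 remove [euihl,gemsg] add [klyh,xdd,wkb] -> 15 lines: zekt iqr qbn ldfcl wgut uiowf enhr ppj vkii klyh xdd wkb loi gbipo krtah
Final line 7: enhr

Answer: enhr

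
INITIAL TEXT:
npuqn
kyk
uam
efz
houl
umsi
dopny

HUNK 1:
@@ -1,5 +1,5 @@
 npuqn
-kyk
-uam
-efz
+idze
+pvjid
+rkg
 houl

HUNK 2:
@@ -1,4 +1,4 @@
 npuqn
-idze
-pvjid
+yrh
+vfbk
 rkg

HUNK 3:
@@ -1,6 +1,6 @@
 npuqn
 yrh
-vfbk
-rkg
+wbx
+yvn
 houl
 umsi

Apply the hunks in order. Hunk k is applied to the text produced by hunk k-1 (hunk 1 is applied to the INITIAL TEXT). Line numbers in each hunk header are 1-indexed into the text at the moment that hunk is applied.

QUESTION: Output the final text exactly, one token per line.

Answer: npuqn
yrh
wbx
yvn
houl
umsi
dopny

Derivation:
Hunk 1: at line 1 remove [kyk,uam,efz] add [idze,pvjid,rkg] -> 7 lines: npuqn idze pvjid rkg houl umsi dopny
Hunk 2: at line 1 remove [idze,pvjid] add [yrh,vfbk] -> 7 lines: npuqn yrh vfbk rkg houl umsi dopny
Hunk 3: at line 1 remove [vfbk,rkg] add [wbx,yvn] -> 7 lines: npuqn yrh wbx yvn houl umsi dopny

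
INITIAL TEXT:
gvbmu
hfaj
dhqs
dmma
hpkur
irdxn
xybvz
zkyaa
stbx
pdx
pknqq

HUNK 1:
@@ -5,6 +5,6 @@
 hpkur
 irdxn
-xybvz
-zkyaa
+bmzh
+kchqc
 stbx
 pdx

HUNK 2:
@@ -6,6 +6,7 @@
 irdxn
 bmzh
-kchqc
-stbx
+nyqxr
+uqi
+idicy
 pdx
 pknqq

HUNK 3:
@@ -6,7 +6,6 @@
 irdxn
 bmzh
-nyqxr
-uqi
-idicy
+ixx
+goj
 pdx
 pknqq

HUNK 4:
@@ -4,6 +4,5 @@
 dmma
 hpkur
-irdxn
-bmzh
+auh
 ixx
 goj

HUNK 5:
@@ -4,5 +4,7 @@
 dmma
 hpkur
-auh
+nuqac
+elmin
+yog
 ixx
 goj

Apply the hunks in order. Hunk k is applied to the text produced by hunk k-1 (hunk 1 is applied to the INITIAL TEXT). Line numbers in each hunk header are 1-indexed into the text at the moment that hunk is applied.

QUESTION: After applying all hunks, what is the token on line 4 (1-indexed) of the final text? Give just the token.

Answer: dmma

Derivation:
Hunk 1: at line 5 remove [xybvz,zkyaa] add [bmzh,kchqc] -> 11 lines: gvbmu hfaj dhqs dmma hpkur irdxn bmzh kchqc stbx pdx pknqq
Hunk 2: at line 6 remove [kchqc,stbx] add [nyqxr,uqi,idicy] -> 12 lines: gvbmu hfaj dhqs dmma hpkur irdxn bmzh nyqxr uqi idicy pdx pknqq
Hunk 3: at line 6 remove [nyqxr,uqi,idicy] add [ixx,goj] -> 11 lines: gvbmu hfaj dhqs dmma hpkur irdxn bmzh ixx goj pdx pknqq
Hunk 4: at line 4 remove [irdxn,bmzh] add [auh] -> 10 lines: gvbmu hfaj dhqs dmma hpkur auh ixx goj pdx pknqq
Hunk 5: at line 4 remove [auh] add [nuqac,elmin,yog] -> 12 lines: gvbmu hfaj dhqs dmma hpkur nuqac elmin yog ixx goj pdx pknqq
Final line 4: dmma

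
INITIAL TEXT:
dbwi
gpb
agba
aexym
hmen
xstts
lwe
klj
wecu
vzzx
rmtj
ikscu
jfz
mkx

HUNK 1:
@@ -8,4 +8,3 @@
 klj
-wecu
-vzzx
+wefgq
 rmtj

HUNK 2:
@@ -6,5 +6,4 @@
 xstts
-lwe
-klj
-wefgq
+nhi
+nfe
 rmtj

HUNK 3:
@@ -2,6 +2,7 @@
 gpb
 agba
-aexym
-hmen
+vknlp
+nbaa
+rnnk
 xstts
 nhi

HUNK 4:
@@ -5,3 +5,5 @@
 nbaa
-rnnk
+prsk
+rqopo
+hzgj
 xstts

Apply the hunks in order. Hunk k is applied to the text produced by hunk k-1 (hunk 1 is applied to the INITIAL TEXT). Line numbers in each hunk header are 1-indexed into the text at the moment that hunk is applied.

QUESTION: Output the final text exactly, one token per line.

Hunk 1: at line 8 remove [wecu,vzzx] add [wefgq] -> 13 lines: dbwi gpb agba aexym hmen xstts lwe klj wefgq rmtj ikscu jfz mkx
Hunk 2: at line 6 remove [lwe,klj,wefgq] add [nhi,nfe] -> 12 lines: dbwi gpb agba aexym hmen xstts nhi nfe rmtj ikscu jfz mkx
Hunk 3: at line 2 remove [aexym,hmen] add [vknlp,nbaa,rnnk] -> 13 lines: dbwi gpb agba vknlp nbaa rnnk xstts nhi nfe rmtj ikscu jfz mkx
Hunk 4: at line 5 remove [rnnk] add [prsk,rqopo,hzgj] -> 15 lines: dbwi gpb agba vknlp nbaa prsk rqopo hzgj xstts nhi nfe rmtj ikscu jfz mkx

Answer: dbwi
gpb
agba
vknlp
nbaa
prsk
rqopo
hzgj
xstts
nhi
nfe
rmtj
ikscu
jfz
mkx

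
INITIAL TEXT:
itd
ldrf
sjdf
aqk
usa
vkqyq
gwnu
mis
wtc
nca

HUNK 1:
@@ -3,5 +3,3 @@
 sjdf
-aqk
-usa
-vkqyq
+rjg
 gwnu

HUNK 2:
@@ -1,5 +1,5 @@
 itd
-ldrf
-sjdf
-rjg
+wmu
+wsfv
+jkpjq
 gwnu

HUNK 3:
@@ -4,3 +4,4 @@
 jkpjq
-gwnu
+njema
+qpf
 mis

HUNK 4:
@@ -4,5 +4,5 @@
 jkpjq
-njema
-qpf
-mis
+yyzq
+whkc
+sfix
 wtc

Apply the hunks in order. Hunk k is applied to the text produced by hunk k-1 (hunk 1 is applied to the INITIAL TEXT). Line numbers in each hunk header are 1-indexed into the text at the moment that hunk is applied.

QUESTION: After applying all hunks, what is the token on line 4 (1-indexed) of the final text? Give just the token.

Hunk 1: at line 3 remove [aqk,usa,vkqyq] add [rjg] -> 8 lines: itd ldrf sjdf rjg gwnu mis wtc nca
Hunk 2: at line 1 remove [ldrf,sjdf,rjg] add [wmu,wsfv,jkpjq] -> 8 lines: itd wmu wsfv jkpjq gwnu mis wtc nca
Hunk 3: at line 4 remove [gwnu] add [njema,qpf] -> 9 lines: itd wmu wsfv jkpjq njema qpf mis wtc nca
Hunk 4: at line 4 remove [njema,qpf,mis] add [yyzq,whkc,sfix] -> 9 lines: itd wmu wsfv jkpjq yyzq whkc sfix wtc nca
Final line 4: jkpjq

Answer: jkpjq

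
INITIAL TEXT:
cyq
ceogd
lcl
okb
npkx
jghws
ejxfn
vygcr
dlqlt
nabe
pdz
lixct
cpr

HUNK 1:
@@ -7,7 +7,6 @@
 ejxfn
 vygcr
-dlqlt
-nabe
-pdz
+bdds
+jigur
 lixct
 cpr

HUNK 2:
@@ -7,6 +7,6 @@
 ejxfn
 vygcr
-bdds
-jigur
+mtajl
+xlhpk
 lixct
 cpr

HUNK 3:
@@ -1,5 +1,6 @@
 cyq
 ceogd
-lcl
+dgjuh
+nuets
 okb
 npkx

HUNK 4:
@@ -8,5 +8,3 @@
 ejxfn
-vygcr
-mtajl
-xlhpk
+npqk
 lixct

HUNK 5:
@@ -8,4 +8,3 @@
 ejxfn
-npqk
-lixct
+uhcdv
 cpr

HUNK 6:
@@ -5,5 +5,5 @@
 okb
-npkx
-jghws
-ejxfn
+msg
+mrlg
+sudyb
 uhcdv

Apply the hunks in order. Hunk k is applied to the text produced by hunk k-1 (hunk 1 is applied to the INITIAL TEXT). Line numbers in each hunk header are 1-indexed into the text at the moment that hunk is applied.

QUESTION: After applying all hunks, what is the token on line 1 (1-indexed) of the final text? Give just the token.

Hunk 1: at line 7 remove [dlqlt,nabe,pdz] add [bdds,jigur] -> 12 lines: cyq ceogd lcl okb npkx jghws ejxfn vygcr bdds jigur lixct cpr
Hunk 2: at line 7 remove [bdds,jigur] add [mtajl,xlhpk] -> 12 lines: cyq ceogd lcl okb npkx jghws ejxfn vygcr mtajl xlhpk lixct cpr
Hunk 3: at line 1 remove [lcl] add [dgjuh,nuets] -> 13 lines: cyq ceogd dgjuh nuets okb npkx jghws ejxfn vygcr mtajl xlhpk lixct cpr
Hunk 4: at line 8 remove [vygcr,mtajl,xlhpk] add [npqk] -> 11 lines: cyq ceogd dgjuh nuets okb npkx jghws ejxfn npqk lixct cpr
Hunk 5: at line 8 remove [npqk,lixct] add [uhcdv] -> 10 lines: cyq ceogd dgjuh nuets okb npkx jghws ejxfn uhcdv cpr
Hunk 6: at line 5 remove [npkx,jghws,ejxfn] add [msg,mrlg,sudyb] -> 10 lines: cyq ceogd dgjuh nuets okb msg mrlg sudyb uhcdv cpr
Final line 1: cyq

Answer: cyq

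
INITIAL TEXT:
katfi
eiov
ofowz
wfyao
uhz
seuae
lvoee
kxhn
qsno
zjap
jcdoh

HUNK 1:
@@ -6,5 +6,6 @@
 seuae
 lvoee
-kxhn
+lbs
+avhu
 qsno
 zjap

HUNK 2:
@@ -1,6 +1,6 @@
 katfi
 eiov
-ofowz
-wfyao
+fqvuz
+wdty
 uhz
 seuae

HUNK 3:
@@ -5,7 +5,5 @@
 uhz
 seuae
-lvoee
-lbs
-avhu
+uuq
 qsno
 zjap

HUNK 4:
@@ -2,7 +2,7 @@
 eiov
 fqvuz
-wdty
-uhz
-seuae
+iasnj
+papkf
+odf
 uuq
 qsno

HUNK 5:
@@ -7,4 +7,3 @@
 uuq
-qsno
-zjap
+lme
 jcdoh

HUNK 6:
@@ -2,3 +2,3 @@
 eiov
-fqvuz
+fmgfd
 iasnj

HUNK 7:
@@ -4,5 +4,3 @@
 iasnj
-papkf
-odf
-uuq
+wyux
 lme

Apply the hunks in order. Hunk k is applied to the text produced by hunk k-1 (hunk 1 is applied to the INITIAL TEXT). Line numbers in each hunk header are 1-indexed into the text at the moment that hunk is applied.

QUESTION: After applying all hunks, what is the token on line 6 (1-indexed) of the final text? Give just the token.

Answer: lme

Derivation:
Hunk 1: at line 6 remove [kxhn] add [lbs,avhu] -> 12 lines: katfi eiov ofowz wfyao uhz seuae lvoee lbs avhu qsno zjap jcdoh
Hunk 2: at line 1 remove [ofowz,wfyao] add [fqvuz,wdty] -> 12 lines: katfi eiov fqvuz wdty uhz seuae lvoee lbs avhu qsno zjap jcdoh
Hunk 3: at line 5 remove [lvoee,lbs,avhu] add [uuq] -> 10 lines: katfi eiov fqvuz wdty uhz seuae uuq qsno zjap jcdoh
Hunk 4: at line 2 remove [wdty,uhz,seuae] add [iasnj,papkf,odf] -> 10 lines: katfi eiov fqvuz iasnj papkf odf uuq qsno zjap jcdoh
Hunk 5: at line 7 remove [qsno,zjap] add [lme] -> 9 lines: katfi eiov fqvuz iasnj papkf odf uuq lme jcdoh
Hunk 6: at line 2 remove [fqvuz] add [fmgfd] -> 9 lines: katfi eiov fmgfd iasnj papkf odf uuq lme jcdoh
Hunk 7: at line 4 remove [papkf,odf,uuq] add [wyux] -> 7 lines: katfi eiov fmgfd iasnj wyux lme jcdoh
Final line 6: lme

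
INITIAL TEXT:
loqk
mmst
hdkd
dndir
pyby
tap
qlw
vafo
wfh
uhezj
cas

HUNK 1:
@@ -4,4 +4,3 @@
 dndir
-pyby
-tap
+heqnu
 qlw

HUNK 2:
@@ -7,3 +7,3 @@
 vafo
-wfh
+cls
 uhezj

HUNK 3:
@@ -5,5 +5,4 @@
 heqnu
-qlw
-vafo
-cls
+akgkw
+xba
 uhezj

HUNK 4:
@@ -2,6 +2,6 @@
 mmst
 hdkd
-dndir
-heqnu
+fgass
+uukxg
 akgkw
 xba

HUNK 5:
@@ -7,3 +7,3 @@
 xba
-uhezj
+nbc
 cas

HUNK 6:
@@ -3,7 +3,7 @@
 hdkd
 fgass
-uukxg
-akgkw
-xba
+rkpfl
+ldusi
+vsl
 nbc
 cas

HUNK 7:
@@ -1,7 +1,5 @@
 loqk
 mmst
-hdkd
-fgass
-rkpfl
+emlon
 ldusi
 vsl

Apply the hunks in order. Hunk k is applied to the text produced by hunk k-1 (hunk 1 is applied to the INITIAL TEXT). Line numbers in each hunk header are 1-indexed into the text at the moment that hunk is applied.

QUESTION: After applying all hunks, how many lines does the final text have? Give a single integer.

Answer: 7

Derivation:
Hunk 1: at line 4 remove [pyby,tap] add [heqnu] -> 10 lines: loqk mmst hdkd dndir heqnu qlw vafo wfh uhezj cas
Hunk 2: at line 7 remove [wfh] add [cls] -> 10 lines: loqk mmst hdkd dndir heqnu qlw vafo cls uhezj cas
Hunk 3: at line 5 remove [qlw,vafo,cls] add [akgkw,xba] -> 9 lines: loqk mmst hdkd dndir heqnu akgkw xba uhezj cas
Hunk 4: at line 2 remove [dndir,heqnu] add [fgass,uukxg] -> 9 lines: loqk mmst hdkd fgass uukxg akgkw xba uhezj cas
Hunk 5: at line 7 remove [uhezj] add [nbc] -> 9 lines: loqk mmst hdkd fgass uukxg akgkw xba nbc cas
Hunk 6: at line 3 remove [uukxg,akgkw,xba] add [rkpfl,ldusi,vsl] -> 9 lines: loqk mmst hdkd fgass rkpfl ldusi vsl nbc cas
Hunk 7: at line 1 remove [hdkd,fgass,rkpfl] add [emlon] -> 7 lines: loqk mmst emlon ldusi vsl nbc cas
Final line count: 7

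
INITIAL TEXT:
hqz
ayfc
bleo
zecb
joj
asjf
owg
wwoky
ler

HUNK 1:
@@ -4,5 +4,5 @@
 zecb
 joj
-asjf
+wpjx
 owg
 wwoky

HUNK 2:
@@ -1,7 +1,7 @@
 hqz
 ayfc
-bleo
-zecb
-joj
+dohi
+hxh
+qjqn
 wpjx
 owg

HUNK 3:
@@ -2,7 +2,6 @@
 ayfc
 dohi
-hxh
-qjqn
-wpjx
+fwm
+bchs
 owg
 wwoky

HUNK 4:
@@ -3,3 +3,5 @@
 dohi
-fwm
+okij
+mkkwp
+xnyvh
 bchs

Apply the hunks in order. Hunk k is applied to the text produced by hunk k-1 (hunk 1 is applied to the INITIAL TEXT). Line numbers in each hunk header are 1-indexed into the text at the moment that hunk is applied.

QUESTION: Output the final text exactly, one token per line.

Hunk 1: at line 4 remove [asjf] add [wpjx] -> 9 lines: hqz ayfc bleo zecb joj wpjx owg wwoky ler
Hunk 2: at line 1 remove [bleo,zecb,joj] add [dohi,hxh,qjqn] -> 9 lines: hqz ayfc dohi hxh qjqn wpjx owg wwoky ler
Hunk 3: at line 2 remove [hxh,qjqn,wpjx] add [fwm,bchs] -> 8 lines: hqz ayfc dohi fwm bchs owg wwoky ler
Hunk 4: at line 3 remove [fwm] add [okij,mkkwp,xnyvh] -> 10 lines: hqz ayfc dohi okij mkkwp xnyvh bchs owg wwoky ler

Answer: hqz
ayfc
dohi
okij
mkkwp
xnyvh
bchs
owg
wwoky
ler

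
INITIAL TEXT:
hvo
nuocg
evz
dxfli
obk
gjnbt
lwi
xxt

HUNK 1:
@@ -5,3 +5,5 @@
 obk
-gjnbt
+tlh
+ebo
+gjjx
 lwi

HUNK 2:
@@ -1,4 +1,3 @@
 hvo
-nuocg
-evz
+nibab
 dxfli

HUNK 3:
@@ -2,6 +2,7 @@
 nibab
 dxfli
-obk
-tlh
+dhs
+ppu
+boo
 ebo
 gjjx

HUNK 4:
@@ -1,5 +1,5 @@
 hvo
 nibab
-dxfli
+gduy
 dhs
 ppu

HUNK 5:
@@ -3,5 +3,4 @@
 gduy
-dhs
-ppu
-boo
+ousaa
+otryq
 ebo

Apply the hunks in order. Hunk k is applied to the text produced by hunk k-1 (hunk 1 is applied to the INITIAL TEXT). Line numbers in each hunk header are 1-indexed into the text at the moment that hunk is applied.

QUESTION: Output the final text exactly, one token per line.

Hunk 1: at line 5 remove [gjnbt] add [tlh,ebo,gjjx] -> 10 lines: hvo nuocg evz dxfli obk tlh ebo gjjx lwi xxt
Hunk 2: at line 1 remove [nuocg,evz] add [nibab] -> 9 lines: hvo nibab dxfli obk tlh ebo gjjx lwi xxt
Hunk 3: at line 2 remove [obk,tlh] add [dhs,ppu,boo] -> 10 lines: hvo nibab dxfli dhs ppu boo ebo gjjx lwi xxt
Hunk 4: at line 1 remove [dxfli] add [gduy] -> 10 lines: hvo nibab gduy dhs ppu boo ebo gjjx lwi xxt
Hunk 5: at line 3 remove [dhs,ppu,boo] add [ousaa,otryq] -> 9 lines: hvo nibab gduy ousaa otryq ebo gjjx lwi xxt

Answer: hvo
nibab
gduy
ousaa
otryq
ebo
gjjx
lwi
xxt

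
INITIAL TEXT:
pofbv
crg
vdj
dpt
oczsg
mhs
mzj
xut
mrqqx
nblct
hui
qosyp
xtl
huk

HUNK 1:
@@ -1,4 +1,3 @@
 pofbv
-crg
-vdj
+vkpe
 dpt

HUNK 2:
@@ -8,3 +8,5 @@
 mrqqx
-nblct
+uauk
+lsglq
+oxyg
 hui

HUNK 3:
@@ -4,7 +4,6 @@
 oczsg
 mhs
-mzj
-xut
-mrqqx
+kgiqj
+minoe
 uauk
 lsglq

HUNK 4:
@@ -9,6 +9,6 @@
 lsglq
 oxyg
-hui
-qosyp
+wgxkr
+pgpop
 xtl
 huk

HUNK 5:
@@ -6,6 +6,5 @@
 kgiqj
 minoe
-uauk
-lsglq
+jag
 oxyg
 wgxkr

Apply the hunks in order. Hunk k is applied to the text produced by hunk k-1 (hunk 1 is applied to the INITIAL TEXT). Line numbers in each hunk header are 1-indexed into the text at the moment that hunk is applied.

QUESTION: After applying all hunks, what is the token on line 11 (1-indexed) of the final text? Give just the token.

Hunk 1: at line 1 remove [crg,vdj] add [vkpe] -> 13 lines: pofbv vkpe dpt oczsg mhs mzj xut mrqqx nblct hui qosyp xtl huk
Hunk 2: at line 8 remove [nblct] add [uauk,lsglq,oxyg] -> 15 lines: pofbv vkpe dpt oczsg mhs mzj xut mrqqx uauk lsglq oxyg hui qosyp xtl huk
Hunk 3: at line 4 remove [mzj,xut,mrqqx] add [kgiqj,minoe] -> 14 lines: pofbv vkpe dpt oczsg mhs kgiqj minoe uauk lsglq oxyg hui qosyp xtl huk
Hunk 4: at line 9 remove [hui,qosyp] add [wgxkr,pgpop] -> 14 lines: pofbv vkpe dpt oczsg mhs kgiqj minoe uauk lsglq oxyg wgxkr pgpop xtl huk
Hunk 5: at line 6 remove [uauk,lsglq] add [jag] -> 13 lines: pofbv vkpe dpt oczsg mhs kgiqj minoe jag oxyg wgxkr pgpop xtl huk
Final line 11: pgpop

Answer: pgpop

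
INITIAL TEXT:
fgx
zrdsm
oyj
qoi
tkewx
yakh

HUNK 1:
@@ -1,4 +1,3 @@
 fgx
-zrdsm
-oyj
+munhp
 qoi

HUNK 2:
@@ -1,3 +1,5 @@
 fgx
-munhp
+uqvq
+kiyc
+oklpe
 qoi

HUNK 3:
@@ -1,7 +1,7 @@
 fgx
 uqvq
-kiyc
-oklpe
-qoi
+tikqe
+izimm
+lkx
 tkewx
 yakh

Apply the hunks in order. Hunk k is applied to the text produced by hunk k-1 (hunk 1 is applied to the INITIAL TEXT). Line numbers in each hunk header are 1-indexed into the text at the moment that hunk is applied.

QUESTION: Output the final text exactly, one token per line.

Hunk 1: at line 1 remove [zrdsm,oyj] add [munhp] -> 5 lines: fgx munhp qoi tkewx yakh
Hunk 2: at line 1 remove [munhp] add [uqvq,kiyc,oklpe] -> 7 lines: fgx uqvq kiyc oklpe qoi tkewx yakh
Hunk 3: at line 1 remove [kiyc,oklpe,qoi] add [tikqe,izimm,lkx] -> 7 lines: fgx uqvq tikqe izimm lkx tkewx yakh

Answer: fgx
uqvq
tikqe
izimm
lkx
tkewx
yakh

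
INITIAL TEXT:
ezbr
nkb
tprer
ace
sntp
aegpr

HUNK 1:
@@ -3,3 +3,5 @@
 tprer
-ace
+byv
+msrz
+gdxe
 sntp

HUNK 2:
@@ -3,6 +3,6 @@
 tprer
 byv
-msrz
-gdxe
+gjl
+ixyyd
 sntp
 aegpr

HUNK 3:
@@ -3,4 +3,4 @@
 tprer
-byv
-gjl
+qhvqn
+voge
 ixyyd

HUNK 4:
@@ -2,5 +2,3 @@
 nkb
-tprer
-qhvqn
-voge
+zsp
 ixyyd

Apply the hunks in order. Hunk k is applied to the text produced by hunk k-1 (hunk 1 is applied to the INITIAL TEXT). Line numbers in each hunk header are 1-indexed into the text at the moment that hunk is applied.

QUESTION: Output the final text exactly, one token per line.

Answer: ezbr
nkb
zsp
ixyyd
sntp
aegpr

Derivation:
Hunk 1: at line 3 remove [ace] add [byv,msrz,gdxe] -> 8 lines: ezbr nkb tprer byv msrz gdxe sntp aegpr
Hunk 2: at line 3 remove [msrz,gdxe] add [gjl,ixyyd] -> 8 lines: ezbr nkb tprer byv gjl ixyyd sntp aegpr
Hunk 3: at line 3 remove [byv,gjl] add [qhvqn,voge] -> 8 lines: ezbr nkb tprer qhvqn voge ixyyd sntp aegpr
Hunk 4: at line 2 remove [tprer,qhvqn,voge] add [zsp] -> 6 lines: ezbr nkb zsp ixyyd sntp aegpr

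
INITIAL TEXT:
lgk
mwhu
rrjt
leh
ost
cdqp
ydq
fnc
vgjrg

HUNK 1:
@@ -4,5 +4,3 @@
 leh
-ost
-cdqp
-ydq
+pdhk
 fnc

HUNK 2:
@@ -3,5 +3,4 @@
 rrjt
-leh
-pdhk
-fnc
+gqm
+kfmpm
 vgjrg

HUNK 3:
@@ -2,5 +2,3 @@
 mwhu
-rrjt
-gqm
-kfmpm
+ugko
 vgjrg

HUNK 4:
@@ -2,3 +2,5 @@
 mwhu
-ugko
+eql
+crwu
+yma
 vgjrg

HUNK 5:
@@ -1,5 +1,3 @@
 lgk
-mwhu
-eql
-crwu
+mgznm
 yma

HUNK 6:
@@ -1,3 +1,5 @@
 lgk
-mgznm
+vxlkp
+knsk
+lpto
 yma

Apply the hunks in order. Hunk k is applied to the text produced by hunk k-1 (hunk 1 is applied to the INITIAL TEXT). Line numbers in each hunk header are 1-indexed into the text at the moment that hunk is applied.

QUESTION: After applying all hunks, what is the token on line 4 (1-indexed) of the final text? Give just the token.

Hunk 1: at line 4 remove [ost,cdqp,ydq] add [pdhk] -> 7 lines: lgk mwhu rrjt leh pdhk fnc vgjrg
Hunk 2: at line 3 remove [leh,pdhk,fnc] add [gqm,kfmpm] -> 6 lines: lgk mwhu rrjt gqm kfmpm vgjrg
Hunk 3: at line 2 remove [rrjt,gqm,kfmpm] add [ugko] -> 4 lines: lgk mwhu ugko vgjrg
Hunk 4: at line 2 remove [ugko] add [eql,crwu,yma] -> 6 lines: lgk mwhu eql crwu yma vgjrg
Hunk 5: at line 1 remove [mwhu,eql,crwu] add [mgznm] -> 4 lines: lgk mgznm yma vgjrg
Hunk 6: at line 1 remove [mgznm] add [vxlkp,knsk,lpto] -> 6 lines: lgk vxlkp knsk lpto yma vgjrg
Final line 4: lpto

Answer: lpto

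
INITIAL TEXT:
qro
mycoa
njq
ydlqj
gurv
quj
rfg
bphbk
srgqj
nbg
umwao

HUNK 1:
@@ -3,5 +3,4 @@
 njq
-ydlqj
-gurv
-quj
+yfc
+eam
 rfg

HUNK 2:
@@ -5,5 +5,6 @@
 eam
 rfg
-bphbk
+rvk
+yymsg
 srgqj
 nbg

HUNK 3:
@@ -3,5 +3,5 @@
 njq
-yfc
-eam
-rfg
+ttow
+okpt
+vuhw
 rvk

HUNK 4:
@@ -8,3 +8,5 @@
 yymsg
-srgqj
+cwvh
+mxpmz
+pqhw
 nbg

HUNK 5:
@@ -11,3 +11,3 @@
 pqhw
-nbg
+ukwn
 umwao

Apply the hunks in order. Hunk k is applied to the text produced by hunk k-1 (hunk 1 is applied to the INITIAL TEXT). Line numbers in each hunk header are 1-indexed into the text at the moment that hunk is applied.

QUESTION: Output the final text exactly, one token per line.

Answer: qro
mycoa
njq
ttow
okpt
vuhw
rvk
yymsg
cwvh
mxpmz
pqhw
ukwn
umwao

Derivation:
Hunk 1: at line 3 remove [ydlqj,gurv,quj] add [yfc,eam] -> 10 lines: qro mycoa njq yfc eam rfg bphbk srgqj nbg umwao
Hunk 2: at line 5 remove [bphbk] add [rvk,yymsg] -> 11 lines: qro mycoa njq yfc eam rfg rvk yymsg srgqj nbg umwao
Hunk 3: at line 3 remove [yfc,eam,rfg] add [ttow,okpt,vuhw] -> 11 lines: qro mycoa njq ttow okpt vuhw rvk yymsg srgqj nbg umwao
Hunk 4: at line 8 remove [srgqj] add [cwvh,mxpmz,pqhw] -> 13 lines: qro mycoa njq ttow okpt vuhw rvk yymsg cwvh mxpmz pqhw nbg umwao
Hunk 5: at line 11 remove [nbg] add [ukwn] -> 13 lines: qro mycoa njq ttow okpt vuhw rvk yymsg cwvh mxpmz pqhw ukwn umwao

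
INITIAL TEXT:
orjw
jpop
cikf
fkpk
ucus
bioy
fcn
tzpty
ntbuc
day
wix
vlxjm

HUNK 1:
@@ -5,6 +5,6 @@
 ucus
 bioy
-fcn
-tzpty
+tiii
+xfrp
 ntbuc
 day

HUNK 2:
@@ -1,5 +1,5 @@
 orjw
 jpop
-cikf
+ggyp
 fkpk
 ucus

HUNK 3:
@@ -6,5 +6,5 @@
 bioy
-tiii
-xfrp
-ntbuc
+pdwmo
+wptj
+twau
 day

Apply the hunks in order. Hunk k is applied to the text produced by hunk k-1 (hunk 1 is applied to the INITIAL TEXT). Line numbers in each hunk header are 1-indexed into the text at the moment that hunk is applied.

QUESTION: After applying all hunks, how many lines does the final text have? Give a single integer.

Hunk 1: at line 5 remove [fcn,tzpty] add [tiii,xfrp] -> 12 lines: orjw jpop cikf fkpk ucus bioy tiii xfrp ntbuc day wix vlxjm
Hunk 2: at line 1 remove [cikf] add [ggyp] -> 12 lines: orjw jpop ggyp fkpk ucus bioy tiii xfrp ntbuc day wix vlxjm
Hunk 3: at line 6 remove [tiii,xfrp,ntbuc] add [pdwmo,wptj,twau] -> 12 lines: orjw jpop ggyp fkpk ucus bioy pdwmo wptj twau day wix vlxjm
Final line count: 12

Answer: 12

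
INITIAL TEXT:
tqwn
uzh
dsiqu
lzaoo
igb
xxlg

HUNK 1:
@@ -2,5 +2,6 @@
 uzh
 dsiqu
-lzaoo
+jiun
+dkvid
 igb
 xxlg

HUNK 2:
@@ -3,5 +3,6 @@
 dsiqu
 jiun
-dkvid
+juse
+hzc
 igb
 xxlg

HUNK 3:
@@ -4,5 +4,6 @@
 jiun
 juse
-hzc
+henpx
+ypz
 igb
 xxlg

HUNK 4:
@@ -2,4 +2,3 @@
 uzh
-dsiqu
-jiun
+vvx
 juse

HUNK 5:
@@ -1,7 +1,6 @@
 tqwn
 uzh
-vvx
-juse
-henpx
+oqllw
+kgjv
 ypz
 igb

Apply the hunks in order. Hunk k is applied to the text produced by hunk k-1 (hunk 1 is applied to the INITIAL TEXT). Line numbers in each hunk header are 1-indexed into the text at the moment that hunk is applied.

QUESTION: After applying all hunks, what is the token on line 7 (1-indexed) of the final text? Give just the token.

Hunk 1: at line 2 remove [lzaoo] add [jiun,dkvid] -> 7 lines: tqwn uzh dsiqu jiun dkvid igb xxlg
Hunk 2: at line 3 remove [dkvid] add [juse,hzc] -> 8 lines: tqwn uzh dsiqu jiun juse hzc igb xxlg
Hunk 3: at line 4 remove [hzc] add [henpx,ypz] -> 9 lines: tqwn uzh dsiqu jiun juse henpx ypz igb xxlg
Hunk 4: at line 2 remove [dsiqu,jiun] add [vvx] -> 8 lines: tqwn uzh vvx juse henpx ypz igb xxlg
Hunk 5: at line 1 remove [vvx,juse,henpx] add [oqllw,kgjv] -> 7 lines: tqwn uzh oqllw kgjv ypz igb xxlg
Final line 7: xxlg

Answer: xxlg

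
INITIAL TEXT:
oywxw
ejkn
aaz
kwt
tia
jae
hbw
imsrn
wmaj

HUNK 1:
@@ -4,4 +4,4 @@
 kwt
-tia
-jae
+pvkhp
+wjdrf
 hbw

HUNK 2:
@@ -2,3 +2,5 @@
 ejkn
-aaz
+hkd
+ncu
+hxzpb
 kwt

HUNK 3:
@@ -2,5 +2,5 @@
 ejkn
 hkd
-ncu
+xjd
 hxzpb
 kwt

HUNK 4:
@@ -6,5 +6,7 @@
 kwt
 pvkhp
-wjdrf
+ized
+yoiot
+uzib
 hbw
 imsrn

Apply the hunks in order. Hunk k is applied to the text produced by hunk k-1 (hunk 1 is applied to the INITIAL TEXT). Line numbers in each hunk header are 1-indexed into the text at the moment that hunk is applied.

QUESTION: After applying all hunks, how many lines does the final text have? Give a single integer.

Hunk 1: at line 4 remove [tia,jae] add [pvkhp,wjdrf] -> 9 lines: oywxw ejkn aaz kwt pvkhp wjdrf hbw imsrn wmaj
Hunk 2: at line 2 remove [aaz] add [hkd,ncu,hxzpb] -> 11 lines: oywxw ejkn hkd ncu hxzpb kwt pvkhp wjdrf hbw imsrn wmaj
Hunk 3: at line 2 remove [ncu] add [xjd] -> 11 lines: oywxw ejkn hkd xjd hxzpb kwt pvkhp wjdrf hbw imsrn wmaj
Hunk 4: at line 6 remove [wjdrf] add [ized,yoiot,uzib] -> 13 lines: oywxw ejkn hkd xjd hxzpb kwt pvkhp ized yoiot uzib hbw imsrn wmaj
Final line count: 13

Answer: 13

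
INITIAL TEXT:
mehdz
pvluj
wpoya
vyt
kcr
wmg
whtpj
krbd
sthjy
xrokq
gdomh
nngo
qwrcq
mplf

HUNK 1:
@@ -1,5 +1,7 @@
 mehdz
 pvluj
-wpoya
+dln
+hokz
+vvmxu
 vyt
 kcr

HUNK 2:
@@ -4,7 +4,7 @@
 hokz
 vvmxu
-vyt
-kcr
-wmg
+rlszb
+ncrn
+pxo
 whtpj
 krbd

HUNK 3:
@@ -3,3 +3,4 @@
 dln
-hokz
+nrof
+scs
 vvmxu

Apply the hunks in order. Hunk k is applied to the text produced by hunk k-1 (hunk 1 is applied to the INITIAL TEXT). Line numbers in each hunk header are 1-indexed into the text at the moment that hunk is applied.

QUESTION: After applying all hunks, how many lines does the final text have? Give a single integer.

Answer: 17

Derivation:
Hunk 1: at line 1 remove [wpoya] add [dln,hokz,vvmxu] -> 16 lines: mehdz pvluj dln hokz vvmxu vyt kcr wmg whtpj krbd sthjy xrokq gdomh nngo qwrcq mplf
Hunk 2: at line 4 remove [vyt,kcr,wmg] add [rlszb,ncrn,pxo] -> 16 lines: mehdz pvluj dln hokz vvmxu rlszb ncrn pxo whtpj krbd sthjy xrokq gdomh nngo qwrcq mplf
Hunk 3: at line 3 remove [hokz] add [nrof,scs] -> 17 lines: mehdz pvluj dln nrof scs vvmxu rlszb ncrn pxo whtpj krbd sthjy xrokq gdomh nngo qwrcq mplf
Final line count: 17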